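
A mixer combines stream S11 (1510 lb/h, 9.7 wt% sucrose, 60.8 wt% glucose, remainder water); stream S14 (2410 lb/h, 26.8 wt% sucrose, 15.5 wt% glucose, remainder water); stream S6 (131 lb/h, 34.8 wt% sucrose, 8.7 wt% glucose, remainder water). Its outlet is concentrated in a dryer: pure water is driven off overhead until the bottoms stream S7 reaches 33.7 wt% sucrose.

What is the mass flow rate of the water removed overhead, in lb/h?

1565 lb/h

sucrose entering = 1510×0.097 + 2410×0.268 + 131×0.348 = 837.94 lb/h.
All sucrose reports to S7, so S7 = 837.94/0.337 = 2486.5 lb/h.
Total feed = 4051 lb/h; overhead = 4051 − 2486.5 = 1564.5 lb/h.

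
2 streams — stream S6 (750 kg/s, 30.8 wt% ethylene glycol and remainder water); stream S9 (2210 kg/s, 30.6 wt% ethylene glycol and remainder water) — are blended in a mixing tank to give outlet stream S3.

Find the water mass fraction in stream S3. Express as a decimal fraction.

Total flow out = 750 + 2210 = 2960 kg/s.
water in = 750×0.692 + 2210×0.694 = 2052.7 kg/s.
water mass fraction in S3 = 2052.7/2960 = 0.693.

0.693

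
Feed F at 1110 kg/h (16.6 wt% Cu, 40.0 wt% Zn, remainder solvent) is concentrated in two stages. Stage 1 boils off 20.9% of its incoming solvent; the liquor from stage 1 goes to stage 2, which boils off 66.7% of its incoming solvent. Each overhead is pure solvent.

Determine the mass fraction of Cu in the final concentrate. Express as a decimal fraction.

solvent in feed = 1110×0.434 = 481.74 kg/h.
After stage 1: solvent left = (1−0.209)×481.74 = 381.06; stream total = 1009.3 kg/h.
After stage 2: solvent left = (1−0.667)×381.06 = 126.89; final concentrate = 755.15 kg/h.
Cu fraction = 184.26/755.15 = 0.2440.

0.2440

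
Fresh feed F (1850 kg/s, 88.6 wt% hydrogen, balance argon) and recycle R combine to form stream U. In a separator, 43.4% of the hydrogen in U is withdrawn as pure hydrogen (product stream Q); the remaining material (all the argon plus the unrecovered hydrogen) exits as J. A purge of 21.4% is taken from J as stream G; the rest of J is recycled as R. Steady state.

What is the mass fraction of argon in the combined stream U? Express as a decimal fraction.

0.2502

argon enters only via F and leaves only via the purge: 1850×0.114 = 0.214×(argon in J), and the separator passes all argon, so argon in U = argon in J = 985.51 kg/s.
hydrogen in U: m_A = 1850×0.886 + (1−0.214)·(1−0.434)·m_A, so m_A = 1639.1/0.5551 = 2952.7 kg/s.
U = 2952.7 + 985.51 = 3938.2 kg/s.
argon fraction in U = 985.51/3938.2 = 0.2502.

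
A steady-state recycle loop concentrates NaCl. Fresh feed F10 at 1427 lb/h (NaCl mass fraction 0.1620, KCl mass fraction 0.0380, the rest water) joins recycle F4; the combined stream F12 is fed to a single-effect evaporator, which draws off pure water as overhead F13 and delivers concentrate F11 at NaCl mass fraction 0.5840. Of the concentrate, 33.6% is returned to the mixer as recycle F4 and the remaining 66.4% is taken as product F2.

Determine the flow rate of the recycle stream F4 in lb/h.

200.3 lb/h

Overall NaCl balance (none leaves overhead): NaCl in fresh feed = NaCl in product, i.e. 1427×0.162 = (1−0.336)·F11·0.584.
F11 = 231.17/(0.584×0.664) = 596.15 lb/h.
Recycle F4 = 0.336×596.15 = 200.31 lb/h.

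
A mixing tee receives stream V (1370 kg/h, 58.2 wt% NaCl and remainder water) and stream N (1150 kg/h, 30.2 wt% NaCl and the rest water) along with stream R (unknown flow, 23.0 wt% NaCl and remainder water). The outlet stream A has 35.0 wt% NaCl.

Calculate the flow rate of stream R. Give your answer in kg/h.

2189 kg/h

Let R be the unknown flow. Total out = 2520 + R.
NaCl balance: 1144.6 + 0.230·R = 0.350·(2520 + R)
(0.230 − 0.350)·R = 0.350×2520 − 1144.6 = -262.64
R = -262.64 / -0.120 = 2188.7 kg/h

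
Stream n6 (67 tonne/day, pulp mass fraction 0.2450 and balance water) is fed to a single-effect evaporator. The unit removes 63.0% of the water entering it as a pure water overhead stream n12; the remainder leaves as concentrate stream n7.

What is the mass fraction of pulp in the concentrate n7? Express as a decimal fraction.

0.4672

pulp is not removed: 67×0.245 = 16.415 tonne/day of pulp enters n7.
water entering = 67×0.755 = 50.585 tonne/day; overhead removed = 0.630×50.585 = 31.869 tonne/day.
Concentrate = 67 − 31.869 = 35.131 tonne/day.
Mass fraction = 16.415/35.131 = 0.4672.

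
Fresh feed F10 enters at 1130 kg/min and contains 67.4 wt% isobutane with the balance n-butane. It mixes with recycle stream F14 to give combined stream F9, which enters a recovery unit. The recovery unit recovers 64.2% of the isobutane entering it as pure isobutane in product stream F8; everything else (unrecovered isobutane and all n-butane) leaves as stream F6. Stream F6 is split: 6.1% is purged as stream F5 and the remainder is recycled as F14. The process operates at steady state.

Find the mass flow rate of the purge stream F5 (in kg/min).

n-butane enters only via F10 and leaves only via the purge: 1130×0.326 = 0.061×(n-butane in F6), and the recovery unit passes all n-butane, so n-butane in F9 = n-butane in F6 = 6039 kg/min.
isobutane in F9: m_A = 1130×0.674 + (1−0.061)·(1−0.642)·m_A, so m_A = 761.62/0.6638 = 1147.3 kg/min.
F6 = (1−0.642)×1147.3 + 6039 = 6449.7 kg/min.
Purge F5 = 0.061×6449.7 = 393.43 kg/min.

393.4 kg/min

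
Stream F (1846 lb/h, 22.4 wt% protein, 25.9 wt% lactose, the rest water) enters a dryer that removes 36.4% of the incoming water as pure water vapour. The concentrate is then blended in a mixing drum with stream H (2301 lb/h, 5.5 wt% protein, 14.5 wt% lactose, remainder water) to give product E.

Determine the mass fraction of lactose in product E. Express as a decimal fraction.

0.214

Vapour removed = 0.364×0.517×1846 = 347.4 lb/h; concentrate = 1498.6 lb/h.
lactose reaching the mixer = 478.11 (from concentrate) + 2301×0.145 = 811.76 lb/h.
Product flow = 1498.6 + 2301 = 3799.6 lb/h; lactose fraction = 0.214.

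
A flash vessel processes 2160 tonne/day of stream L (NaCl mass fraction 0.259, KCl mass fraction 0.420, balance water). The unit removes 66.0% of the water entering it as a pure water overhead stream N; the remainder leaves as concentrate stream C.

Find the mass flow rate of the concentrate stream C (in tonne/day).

1702 tonne/day

water entering = 2160×0.321 = 693.36 tonne/day; overhead removed = 0.660×693.36 = 457.62 tonne/day.
Concentrate = 2160 − 457.62 = 1702.4 tonne/day.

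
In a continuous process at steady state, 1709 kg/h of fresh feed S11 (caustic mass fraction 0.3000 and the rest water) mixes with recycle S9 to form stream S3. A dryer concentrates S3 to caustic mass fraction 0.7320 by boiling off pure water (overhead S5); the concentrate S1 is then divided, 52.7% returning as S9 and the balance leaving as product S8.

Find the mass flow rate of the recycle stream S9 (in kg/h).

780.4 kg/h

Overall caustic balance (none leaves overhead): caustic in fresh feed = caustic in product, i.e. 1709×0.300 = (1−0.527)·S1·0.732.
S1 = 512.7/(0.732×0.473) = 1480.8 kg/h.
Recycle S9 = 0.527×1480.8 = 780.37 kg/h.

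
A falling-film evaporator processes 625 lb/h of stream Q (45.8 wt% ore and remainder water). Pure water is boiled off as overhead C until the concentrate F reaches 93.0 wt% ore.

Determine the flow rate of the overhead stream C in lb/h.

317.2 lb/h

ore is conserved: 625×0.458 = 286.25 lb/h all reports to the concentrate.
Concentrate = 286.25/(target fraction) = 307.8 lb/h.
Overhead = 625 − 307.8 = 317.2 lb/h.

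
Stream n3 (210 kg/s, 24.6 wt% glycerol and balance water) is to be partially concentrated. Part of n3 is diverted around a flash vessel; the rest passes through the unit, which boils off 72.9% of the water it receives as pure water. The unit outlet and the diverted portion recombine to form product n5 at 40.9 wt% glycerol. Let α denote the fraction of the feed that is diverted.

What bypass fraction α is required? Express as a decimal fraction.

0.275

All 210×0.246 = 51.66 kg/s of glycerol reaches n5, so n5 = 51.66/0.409 = 126.31 kg/s and vapour = 83.692 kg/s.
The evaporator receives (1−α)·210 of feed at 0.754 water and removes 0.729 of that water:
0.729×0.754×(1−α)×210 = 83.692
(1−α) = 83.692/115.43 = 0.7250;  α = 0.2750.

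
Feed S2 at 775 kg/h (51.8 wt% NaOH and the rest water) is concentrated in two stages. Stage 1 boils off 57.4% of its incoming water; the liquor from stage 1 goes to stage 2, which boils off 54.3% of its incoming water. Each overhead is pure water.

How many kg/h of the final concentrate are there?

474.2 kg/h

water in feed = 775×0.482 = 373.55 kg/h.
After stage 1: water left = (1−0.574)×373.55 = 159.13; stream total = 560.58 kg/h.
After stage 2: water left = (1−0.543)×159.13 = 72.723; final concentrate = 474.17 kg/h.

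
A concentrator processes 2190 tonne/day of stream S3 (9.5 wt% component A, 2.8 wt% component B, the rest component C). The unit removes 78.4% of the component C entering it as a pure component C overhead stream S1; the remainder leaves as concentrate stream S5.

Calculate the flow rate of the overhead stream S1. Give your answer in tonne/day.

component C entering = 2190×0.877 = 1920.6 tonne/day; overhead removed = 0.784×1920.6 = 1505.8 tonne/day.

1506 tonne/day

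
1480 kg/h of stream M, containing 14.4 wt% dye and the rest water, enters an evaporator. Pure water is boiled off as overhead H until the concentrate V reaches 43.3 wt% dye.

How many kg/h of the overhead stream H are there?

dye is conserved: 1480×0.144 = 213.12 kg/h all reports to the concentrate.
Concentrate = 213.12/(target fraction) = 492.19 kg/h.
Overhead = 1480 − 492.19 = 987.81 kg/h.

987.8 kg/h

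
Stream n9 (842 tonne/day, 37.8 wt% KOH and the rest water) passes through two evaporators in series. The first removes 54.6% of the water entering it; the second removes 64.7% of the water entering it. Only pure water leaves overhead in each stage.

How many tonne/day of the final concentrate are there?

402.2 tonne/day

water in feed = 842×0.622 = 523.72 tonne/day.
After stage 1: water left = (1−0.546)×523.72 = 237.77; stream total = 556.05 tonne/day.
After stage 2: water left = (1−0.647)×237.77 = 83.933; final concentrate = 402.21 tonne/day.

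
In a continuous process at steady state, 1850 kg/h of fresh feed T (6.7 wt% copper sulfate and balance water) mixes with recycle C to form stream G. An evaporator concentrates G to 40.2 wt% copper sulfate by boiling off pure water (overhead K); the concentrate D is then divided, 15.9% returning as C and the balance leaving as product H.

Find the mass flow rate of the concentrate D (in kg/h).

366.6 kg/h

Overall copper sulfate balance (none leaves overhead): copper sulfate in fresh feed = copper sulfate in product, i.e. 1850×0.067 = (1−0.159)·D·0.402.
D = 123.95/(0.402×0.841) = 366.63 kg/h.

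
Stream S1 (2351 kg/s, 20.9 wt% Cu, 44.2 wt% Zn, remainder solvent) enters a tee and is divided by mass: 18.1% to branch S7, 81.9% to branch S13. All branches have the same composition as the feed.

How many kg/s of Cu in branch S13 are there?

Branch S13 total = 0.819×2351 = 1925.5 kg/s.
Cu in S13 = 0.209×1925.5 = 402.42 kg/s.

402.4 kg/s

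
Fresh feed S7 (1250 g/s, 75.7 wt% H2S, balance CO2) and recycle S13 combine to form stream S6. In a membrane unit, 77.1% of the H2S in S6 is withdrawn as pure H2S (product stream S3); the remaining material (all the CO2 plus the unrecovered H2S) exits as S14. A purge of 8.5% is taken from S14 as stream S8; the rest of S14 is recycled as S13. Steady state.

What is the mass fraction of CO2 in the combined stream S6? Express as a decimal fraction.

0.749

CO2 enters only via S7 and leaves only via the purge: 1250×0.243 = 0.085×(CO2 in S14), and the membrane unit passes all CO2, so CO2 in S6 = CO2 in S14 = 3573.5 g/s.
H2S in S6: m_A = 1250×0.757 + (1−0.085)·(1−0.771)·m_A, so m_A = 946.25/0.7905 = 1197.1 g/s.
S6 = 1197.1 + 3573.5 = 4770.6 g/s.
CO2 fraction in S6 = 3573.5/4770.6 = 0.749.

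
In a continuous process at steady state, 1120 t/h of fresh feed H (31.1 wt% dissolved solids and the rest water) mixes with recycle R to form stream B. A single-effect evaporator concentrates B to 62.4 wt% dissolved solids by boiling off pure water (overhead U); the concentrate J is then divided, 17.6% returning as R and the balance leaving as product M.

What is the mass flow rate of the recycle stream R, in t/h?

Overall dissolved solids balance (none leaves overhead): dissolved solids in fresh feed = dissolved solids in product, i.e. 1120×0.311 = (1−0.176)·J·0.624.
J = 348.32/(0.624×0.824) = 677.43 t/h.
Recycle R = 0.176×677.43 = 119.23 t/h.

119.2 t/h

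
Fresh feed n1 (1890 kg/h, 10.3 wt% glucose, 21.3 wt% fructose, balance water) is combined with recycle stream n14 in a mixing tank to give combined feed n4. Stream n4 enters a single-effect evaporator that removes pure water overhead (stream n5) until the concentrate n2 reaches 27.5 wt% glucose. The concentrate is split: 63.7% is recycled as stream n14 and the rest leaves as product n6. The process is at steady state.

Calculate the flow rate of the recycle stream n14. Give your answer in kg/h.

Overall glucose balance (none leaves overhead): glucose in fresh feed = glucose in product, i.e. 1890×0.103 = (1−0.637)·n2·0.275.
n2 = 194.67/(0.275×0.363) = 1950.1 kg/h.
Recycle n14 = 0.637×1950.1 = 1242.2 kg/h.

1242 kg/h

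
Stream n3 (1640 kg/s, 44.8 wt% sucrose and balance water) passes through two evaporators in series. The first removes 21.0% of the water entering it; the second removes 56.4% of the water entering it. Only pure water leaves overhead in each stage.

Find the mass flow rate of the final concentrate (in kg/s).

water in feed = 1640×0.552 = 905.28 kg/s.
After stage 1: water left = (1−0.210)×905.28 = 715.17; stream total = 1449.9 kg/s.
After stage 2: water left = (1−0.564)×715.17 = 311.81; final concentrate = 1046.5 kg/s.

1047 kg/s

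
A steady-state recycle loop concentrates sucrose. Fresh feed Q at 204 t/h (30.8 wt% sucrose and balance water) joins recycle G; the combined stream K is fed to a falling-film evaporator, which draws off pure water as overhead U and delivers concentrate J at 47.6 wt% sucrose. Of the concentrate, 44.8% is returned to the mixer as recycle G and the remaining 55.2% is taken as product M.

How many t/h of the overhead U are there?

72 t/h

Overall sucrose balance (none leaves overhead): sucrose in fresh feed = sucrose in product, i.e. 204×0.308 = (1−0.448)·J·0.476.
J = 62.832/(0.476×0.552) = 239.13 t/h.
Recycle G = 0.448×239.13 = 107.13 t/h.
Combined feed K = 204 + 107.13 = 311.13 t/h.
Overhead U = K − J = 311.13 − 239.13 = 72 t/h.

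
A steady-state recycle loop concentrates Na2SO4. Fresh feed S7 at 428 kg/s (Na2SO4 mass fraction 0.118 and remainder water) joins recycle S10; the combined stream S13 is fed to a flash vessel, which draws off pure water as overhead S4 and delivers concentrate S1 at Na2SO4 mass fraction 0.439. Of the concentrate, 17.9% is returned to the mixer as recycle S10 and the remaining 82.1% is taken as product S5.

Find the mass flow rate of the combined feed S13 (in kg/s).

453.1 kg/s

Overall Na2SO4 balance (none leaves overhead): Na2SO4 in fresh feed = Na2SO4 in product, i.e. 428×0.118 = (1−0.179)·S1·0.439.
S1 = 50.504/(0.439×0.821) = 140.13 kg/s.
Recycle S10 = 0.179×140.13 = 25.083 kg/s.
Combined feed S13 = 428 + 25.083 = 453.08 kg/s.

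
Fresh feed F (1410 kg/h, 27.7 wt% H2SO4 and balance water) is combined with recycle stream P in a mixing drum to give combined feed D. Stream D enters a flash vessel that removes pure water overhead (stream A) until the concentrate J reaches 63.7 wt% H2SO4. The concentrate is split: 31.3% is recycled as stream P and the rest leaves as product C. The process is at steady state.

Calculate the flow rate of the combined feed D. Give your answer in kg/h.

Overall H2SO4 balance (none leaves overhead): H2SO4 in fresh feed = H2SO4 in product, i.e. 1410×0.277 = (1−0.313)·J·0.637.
J = 390.57/(0.637×0.687) = 892.49 kg/h.
Recycle P = 0.313×892.49 = 279.35 kg/h.
Combined feed D = 1410 + 279.35 = 1689.3 kg/h.

1689 kg/h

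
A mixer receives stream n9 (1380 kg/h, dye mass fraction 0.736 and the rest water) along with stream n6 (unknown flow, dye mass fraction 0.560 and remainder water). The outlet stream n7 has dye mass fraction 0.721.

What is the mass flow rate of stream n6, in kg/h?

Let n6 be the unknown flow. Total out = 1380 + n6.
dye balance: 1015.7 + 0.560·n6 = 0.721·(1380 + n6)
(0.560 − 0.721)·n6 = 0.721×1380 − 1015.7 = -20.7
n6 = -20.7 / -0.161 = 128.57 kg/h

128.6 kg/h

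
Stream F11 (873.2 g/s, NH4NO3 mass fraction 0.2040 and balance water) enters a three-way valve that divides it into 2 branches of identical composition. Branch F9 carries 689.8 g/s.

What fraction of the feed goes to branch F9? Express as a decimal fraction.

Fraction to F9 = 689.8/873.2 = 0.7900.

0.790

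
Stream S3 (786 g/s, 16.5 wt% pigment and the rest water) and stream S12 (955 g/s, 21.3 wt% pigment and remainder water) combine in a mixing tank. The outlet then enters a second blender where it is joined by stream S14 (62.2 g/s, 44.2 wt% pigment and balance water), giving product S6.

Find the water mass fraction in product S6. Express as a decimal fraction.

Overall, product flow = 1803.2 g/s.
water in = 786×0.835 + 955×0.787 + 62.2×0.558 = 1442.6 g/s.
water fraction in S6 = 0.800.

0.800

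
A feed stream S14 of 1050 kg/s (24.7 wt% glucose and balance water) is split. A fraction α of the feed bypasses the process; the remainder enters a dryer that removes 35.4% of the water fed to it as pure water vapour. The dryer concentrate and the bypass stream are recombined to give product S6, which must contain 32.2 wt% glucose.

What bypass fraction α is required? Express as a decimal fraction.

0.126

All 1050×0.247 = 259.35 kg/s of glucose reaches S6, so S6 = 259.35/0.322 = 805.43 kg/s and vapour = 244.57 kg/s.
The evaporator receives (1−α)·1050 of feed at 0.753 water and removes 0.354 of that water:
0.354×0.753×(1−α)×1050 = 244.57
(1−α) = 244.57/279.89 = 0.8738;  α = 0.1262.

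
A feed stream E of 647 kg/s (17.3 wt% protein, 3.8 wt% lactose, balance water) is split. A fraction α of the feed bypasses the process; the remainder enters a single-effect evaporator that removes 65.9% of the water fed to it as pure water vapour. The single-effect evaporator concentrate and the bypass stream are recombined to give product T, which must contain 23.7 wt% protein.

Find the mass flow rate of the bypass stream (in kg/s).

All 647×0.173 = 111.93 kg/s of protein reaches T, so T = 111.93/0.237 = 472.28 kg/s and vapour = 174.72 kg/s.
The evaporator receives (1−α)·647 of feed at 0.789 water and removes 0.659 of that water:
0.659×0.789×(1−α)×647 = 174.72
(1−α) = 174.72/336.41 = 0.5194;  α = 0.4806.
Bypass flow = 0.4806×647 = 310.97 kg/s.

311 kg/s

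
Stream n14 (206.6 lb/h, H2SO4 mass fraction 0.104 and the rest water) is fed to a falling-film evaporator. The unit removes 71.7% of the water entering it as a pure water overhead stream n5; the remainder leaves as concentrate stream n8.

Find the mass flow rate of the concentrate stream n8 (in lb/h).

73.87 lb/h

water entering = 206.6×0.896 = 185.11 lb/h; overhead removed = 0.717×185.11 = 132.73 lb/h.
Concentrate = 206.6 − 132.73 = 73.874 lb/h.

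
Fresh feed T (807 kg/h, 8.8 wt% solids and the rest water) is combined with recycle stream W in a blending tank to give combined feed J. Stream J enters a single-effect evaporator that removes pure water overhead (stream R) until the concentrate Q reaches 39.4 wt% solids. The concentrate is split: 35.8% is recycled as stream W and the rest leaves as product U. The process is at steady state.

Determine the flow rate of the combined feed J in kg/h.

Overall solids balance (none leaves overhead): solids in fresh feed = solids in product, i.e. 807×0.088 = (1−0.358)·Q·0.394.
Q = 71.016/(0.394×0.642) = 280.75 kg/h.
Recycle W = 0.358×280.75 = 100.51 kg/h.
Combined feed J = 807 + 100.51 = 907.51 kg/h.

907.5 kg/h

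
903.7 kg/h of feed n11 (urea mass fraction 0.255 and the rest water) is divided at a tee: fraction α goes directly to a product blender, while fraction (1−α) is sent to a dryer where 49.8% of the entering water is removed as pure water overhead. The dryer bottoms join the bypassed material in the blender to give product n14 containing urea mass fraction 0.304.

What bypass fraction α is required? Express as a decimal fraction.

0.566

All 903.7×0.255 = 230.44 kg/h of urea reaches n14, so n14 = 230.44/0.304 = 758.04 kg/h and vapour = 145.66 kg/h.
The evaporator receives (1−α)·903.7 of feed at 0.745 water and removes 0.498 of that water:
0.498×0.745×(1−α)×903.7 = 145.66
(1−α) = 145.66/335.28 = 0.4344;  α = 0.5656.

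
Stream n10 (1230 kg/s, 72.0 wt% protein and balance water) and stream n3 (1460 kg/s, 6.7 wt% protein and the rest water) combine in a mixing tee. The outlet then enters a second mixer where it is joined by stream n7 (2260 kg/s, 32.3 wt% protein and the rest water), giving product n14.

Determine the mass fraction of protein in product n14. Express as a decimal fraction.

Overall, product flow = 4950 kg/s.
protein in = 1230×0.720 + 1460×0.067 + 2260×0.323 = 1713.4 kg/s.
protein fraction in n14 = 0.346.

0.346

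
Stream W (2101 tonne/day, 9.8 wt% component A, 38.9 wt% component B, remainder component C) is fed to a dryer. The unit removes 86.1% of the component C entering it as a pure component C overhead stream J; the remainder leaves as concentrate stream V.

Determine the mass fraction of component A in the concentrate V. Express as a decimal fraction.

component A is not removed: 2101×0.098 = 205.9 tonne/day of component A enters V.
component C entering = 2101×0.513 = 1077.8 tonne/day; overhead removed = 0.861×1077.8 = 928 tonne/day.
Concentrate = 2101 − 928 = 1173 tonne/day.
Mass fraction = 205.9/1173 = 0.1755.

0.1755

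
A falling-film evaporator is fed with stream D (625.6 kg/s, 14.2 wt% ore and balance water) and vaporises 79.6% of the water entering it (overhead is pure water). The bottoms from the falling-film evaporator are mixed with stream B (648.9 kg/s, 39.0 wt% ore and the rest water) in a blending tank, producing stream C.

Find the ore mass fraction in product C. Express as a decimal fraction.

Vapour removed = 0.796×0.858×625.6 = 427.26 kg/s; concentrate = 198.34 kg/s.
ore reaching the mixer = 88.835 (from concentrate) + 648.9×0.390 = 341.91 kg/s.
Product flow = 198.34 + 648.9 = 847.24 kg/s; ore fraction = 0.4036.

0.4036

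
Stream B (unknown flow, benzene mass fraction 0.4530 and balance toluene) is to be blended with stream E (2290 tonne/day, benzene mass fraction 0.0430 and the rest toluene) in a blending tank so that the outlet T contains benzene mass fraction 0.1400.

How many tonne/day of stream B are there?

709.7 tonne/day

Let B be the unknown flow. Total out = 2290 + B.
benzene balance: 98.47 + 0.453·B = 0.140·(2290 + B)
(0.453 − 0.140)·B = 0.140×2290 − 98.47 = 222.13
B = 222.13 / 0.313 = 709.68 tonne/day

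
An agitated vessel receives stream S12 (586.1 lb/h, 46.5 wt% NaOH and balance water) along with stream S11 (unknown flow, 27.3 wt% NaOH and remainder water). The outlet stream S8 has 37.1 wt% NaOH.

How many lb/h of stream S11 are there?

Let S11 be the unknown flow. Total out = 586.1 + S11.
NaOH balance: 272.54 + 0.273·S11 = 0.371·(586.1 + S11)
(0.273 − 0.371)·S11 = 0.371×586.1 − 272.54 = -55.093
S11 = -55.093 / -0.098 = 562.18 lb/h

562.2 lb/h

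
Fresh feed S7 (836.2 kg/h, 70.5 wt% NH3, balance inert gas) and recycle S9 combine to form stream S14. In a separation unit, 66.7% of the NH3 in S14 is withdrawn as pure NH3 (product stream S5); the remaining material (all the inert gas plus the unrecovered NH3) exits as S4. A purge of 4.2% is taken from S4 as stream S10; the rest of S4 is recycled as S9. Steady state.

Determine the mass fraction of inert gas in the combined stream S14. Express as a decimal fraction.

inert gas enters only via S7 and leaves only via the purge: 836.2×0.295 = 0.042×(inert gas in S4), and the separation unit passes all inert gas, so inert gas in S14 = inert gas in S4 = 5873.3 kg/h.
NH3 in S14: m_A = 836.2×0.705 + (1−0.042)·(1−0.667)·m_A, so m_A = 589.52/0.6810 = 865.69 kg/h.
S14 = 865.69 + 5873.3 = 6739 kg/h.
inert gas fraction in S14 = 5873.3/6739 = 0.872.

0.872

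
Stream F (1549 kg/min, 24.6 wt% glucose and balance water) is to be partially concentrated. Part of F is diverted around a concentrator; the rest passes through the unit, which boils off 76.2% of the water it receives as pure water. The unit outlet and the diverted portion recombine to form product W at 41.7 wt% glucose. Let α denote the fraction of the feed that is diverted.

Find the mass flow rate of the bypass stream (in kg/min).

All 1549×0.246 = 381.05 kg/min of glucose reaches W, so W = 381.05/0.417 = 913.8 kg/min and vapour = 635.2 kg/min.
The evaporator receives (1−α)·1549 of feed at 0.754 water and removes 0.762 of that water:
0.762×0.754×(1−α)×1549 = 635.2
(1−α) = 635.2/889.97 = 0.7137;  α = 0.2863.
Bypass flow = 0.2863×1549 = 443.43 kg/min.

443.4 kg/min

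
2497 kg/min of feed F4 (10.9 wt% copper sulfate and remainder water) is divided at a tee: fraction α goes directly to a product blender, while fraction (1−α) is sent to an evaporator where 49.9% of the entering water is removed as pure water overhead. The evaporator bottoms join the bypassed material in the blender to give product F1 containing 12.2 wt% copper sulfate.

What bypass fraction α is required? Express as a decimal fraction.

0.760

All 2497×0.109 = 272.17 kg/min of copper sulfate reaches F1, so F1 = 272.17/0.122 = 2230.9 kg/min and vapour = 266.07 kg/min.
The evaporator receives (1−α)·2497 of feed at 0.891 water and removes 0.499 of that water:
0.499×0.891×(1−α)×2497 = 266.07
(1−α) = 266.07/1110.2 = 0.2397;  α = 0.7603.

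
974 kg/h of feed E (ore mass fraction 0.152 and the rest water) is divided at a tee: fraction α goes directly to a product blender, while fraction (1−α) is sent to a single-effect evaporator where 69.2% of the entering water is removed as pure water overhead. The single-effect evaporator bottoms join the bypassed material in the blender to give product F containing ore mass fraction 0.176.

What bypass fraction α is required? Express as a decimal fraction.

All 974×0.152 = 148.05 kg/h of ore reaches F, so F = 148.05/0.176 = 841.18 kg/h and vapour = 132.82 kg/h.
The evaporator receives (1−α)·974 of feed at 0.848 water and removes 0.692 of that water:
0.692×0.848×(1−α)×974 = 132.82
(1−α) = 132.82/571.56 = 0.2324;  α = 0.7676.

0.768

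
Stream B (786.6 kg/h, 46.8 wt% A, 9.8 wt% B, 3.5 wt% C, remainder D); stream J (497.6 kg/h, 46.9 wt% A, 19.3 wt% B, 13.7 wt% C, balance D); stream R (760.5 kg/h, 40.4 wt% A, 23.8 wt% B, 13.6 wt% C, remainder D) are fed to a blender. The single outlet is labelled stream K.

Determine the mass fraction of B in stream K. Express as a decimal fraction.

0.173

Total flow out = 786.6 + 497.6 + 760.5 = 2044.7 kg/h.
B in = 786.6×0.098 + 497.6×0.193 + 760.5×0.238 = 354.12 kg/h.
B mass fraction in K = 354.12/2044.7 = 0.173.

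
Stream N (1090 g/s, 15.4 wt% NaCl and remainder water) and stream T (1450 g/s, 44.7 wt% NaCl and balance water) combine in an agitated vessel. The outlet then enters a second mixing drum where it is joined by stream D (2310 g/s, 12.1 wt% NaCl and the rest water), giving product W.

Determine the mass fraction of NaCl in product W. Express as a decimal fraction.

Overall, product flow = 4850 g/s.
NaCl in = 1090×0.154 + 1450×0.447 + 2310×0.121 = 1095.5 g/s.
NaCl fraction in W = 0.2259.

0.2259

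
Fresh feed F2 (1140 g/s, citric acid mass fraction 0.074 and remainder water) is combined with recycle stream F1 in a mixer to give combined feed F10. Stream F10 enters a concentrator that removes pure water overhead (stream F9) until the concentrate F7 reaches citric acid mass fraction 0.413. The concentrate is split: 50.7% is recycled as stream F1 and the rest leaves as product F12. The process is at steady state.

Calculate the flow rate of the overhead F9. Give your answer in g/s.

Overall citric acid balance (none leaves overhead): citric acid in fresh feed = citric acid in product, i.e. 1140×0.074 = (1−0.507)·F7·0.413.
F7 = 84.36/(0.413×0.493) = 414.32 g/s.
Recycle F1 = 0.507×414.32 = 210.06 g/s.
Combined feed F10 = 1140 + 210.06 = 1350.1 g/s.
Overhead F9 = F10 − F7 = 1350.1 − 414.32 = 935.74 g/s.

935.7 g/s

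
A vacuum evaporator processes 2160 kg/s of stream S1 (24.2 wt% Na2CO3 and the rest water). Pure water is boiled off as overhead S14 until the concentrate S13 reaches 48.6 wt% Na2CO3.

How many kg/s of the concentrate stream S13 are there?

1076 kg/s

Na2CO3 is conserved: 2160×0.242 = 522.72 kg/s all reports to the concentrate.
Concentrate = 522.72/(target fraction) = 1075.6 kg/s.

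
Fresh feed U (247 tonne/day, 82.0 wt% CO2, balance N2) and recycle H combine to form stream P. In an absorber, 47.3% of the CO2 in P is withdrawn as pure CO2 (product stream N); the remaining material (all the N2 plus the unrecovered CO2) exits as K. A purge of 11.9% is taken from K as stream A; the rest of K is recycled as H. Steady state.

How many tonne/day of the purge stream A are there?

N2 enters only via U and leaves only via the purge: 247×0.180 = 0.119×(N2 in K), and the absorber passes all N2, so N2 in P = N2 in K = 373.61 tonne/day.
CO2 in P: m_A = 247×0.820 + (1−0.119)·(1−0.473)·m_A, so m_A = 202.54/0.5357 = 378.08 tonne/day.
K = (1−0.473)×378.08 + 373.61 = 572.86 tonne/day.
Purge A = 0.119×572.86 = 68.17 tonne/day.

68.17 tonne/day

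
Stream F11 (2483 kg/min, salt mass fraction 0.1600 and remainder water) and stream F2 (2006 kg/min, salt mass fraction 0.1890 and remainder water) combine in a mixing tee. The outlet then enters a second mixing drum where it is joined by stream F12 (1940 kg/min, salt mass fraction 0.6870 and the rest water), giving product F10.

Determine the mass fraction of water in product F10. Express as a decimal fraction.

Overall, product flow = 6429 kg/min.
water in = 2483×0.840 + 2006×0.811 + 1940×0.313 = 4319.8 kg/min.
water fraction in F10 = 0.6719.

0.6719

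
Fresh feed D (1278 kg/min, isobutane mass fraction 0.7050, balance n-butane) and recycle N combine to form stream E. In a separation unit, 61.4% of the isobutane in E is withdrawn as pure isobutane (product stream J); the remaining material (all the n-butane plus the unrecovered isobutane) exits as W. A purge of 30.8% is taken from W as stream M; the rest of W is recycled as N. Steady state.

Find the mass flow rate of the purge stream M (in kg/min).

523.2 kg/min

n-butane enters only via D and leaves only via the purge: 1278×0.295 = 0.308×(n-butane in W), and the separation unit passes all n-butane, so n-butane in E = n-butane in W = 1224.1 kg/min.
isobutane in E: m_A = 1278×0.705 + (1−0.308)·(1−0.614)·m_A, so m_A = 900.99/0.7329 = 1229.4 kg/min.
W = (1−0.614)×1229.4 + 1224.1 = 1698.6 kg/min.
Purge M = 0.308×1698.6 = 523.17 kg/min.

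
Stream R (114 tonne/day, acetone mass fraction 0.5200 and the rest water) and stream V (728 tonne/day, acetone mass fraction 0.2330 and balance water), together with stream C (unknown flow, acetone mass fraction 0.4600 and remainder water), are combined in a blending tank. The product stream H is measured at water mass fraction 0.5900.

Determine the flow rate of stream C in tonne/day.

2326 tonne/day

Let C be the unknown flow. Total out = 842 + C.
water balance: 613.1 + 0.540·C = 0.590·(842 + C)
(0.540 − 0.590)·C = 0.590×842 − 613.1 = -116.32
C = -116.32 / -0.050 = 2326.3 tonne/day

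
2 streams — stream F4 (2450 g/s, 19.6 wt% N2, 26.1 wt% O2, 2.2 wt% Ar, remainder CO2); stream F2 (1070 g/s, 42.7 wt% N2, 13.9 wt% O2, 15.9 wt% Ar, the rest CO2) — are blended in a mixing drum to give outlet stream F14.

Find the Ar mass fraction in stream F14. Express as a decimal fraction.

0.064

Total flow out = 2450 + 1070 = 3520 g/s.
Ar in = 2450×0.022 + 1070×0.159 = 224.03 g/s.
Ar mass fraction in F14 = 224.03/3520 = 0.064.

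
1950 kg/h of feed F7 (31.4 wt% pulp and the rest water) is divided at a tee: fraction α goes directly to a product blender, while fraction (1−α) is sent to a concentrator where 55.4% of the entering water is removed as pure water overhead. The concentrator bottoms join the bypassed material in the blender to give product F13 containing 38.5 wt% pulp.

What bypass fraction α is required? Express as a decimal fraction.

0.515

All 1950×0.314 = 612.3 kg/h of pulp reaches F13, so F13 = 612.3/0.385 = 1590.4 kg/h and vapour = 359.61 kg/h.
The evaporator receives (1−α)·1950 of feed at 0.686 water and removes 0.554 of that water:
0.554×0.686×(1−α)×1950 = 359.61
(1−α) = 359.61/741.09 = 0.4852;  α = 0.5148.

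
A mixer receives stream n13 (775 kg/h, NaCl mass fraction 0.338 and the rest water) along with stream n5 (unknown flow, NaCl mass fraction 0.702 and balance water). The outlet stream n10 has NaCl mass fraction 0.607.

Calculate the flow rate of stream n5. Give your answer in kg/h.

2194 kg/h

Let n5 be the unknown flow. Total out = 775 + n5.
NaCl balance: 261.95 + 0.702·n5 = 0.607·(775 + n5)
(0.702 − 0.607)·n5 = 0.607×775 − 261.95 = 208.47
n5 = 208.47 / 0.095 = 2194.5 kg/h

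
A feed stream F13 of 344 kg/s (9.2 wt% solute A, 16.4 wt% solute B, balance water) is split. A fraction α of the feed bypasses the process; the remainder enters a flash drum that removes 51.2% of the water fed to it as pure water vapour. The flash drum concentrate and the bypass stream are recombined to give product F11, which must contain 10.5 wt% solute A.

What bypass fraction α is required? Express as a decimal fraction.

0.675

All 344×0.092 = 31.648 kg/s of solute A reaches F11, so F11 = 31.648/0.105 = 301.41 kg/s and vapour = 42.59 kg/s.
The evaporator receives (1−α)·344 of feed at 0.744 water and removes 0.512 of that water:
0.512×0.744×(1−α)×344 = 42.59
(1−α) = 42.59/131.04 = 0.3250;  α = 0.6750.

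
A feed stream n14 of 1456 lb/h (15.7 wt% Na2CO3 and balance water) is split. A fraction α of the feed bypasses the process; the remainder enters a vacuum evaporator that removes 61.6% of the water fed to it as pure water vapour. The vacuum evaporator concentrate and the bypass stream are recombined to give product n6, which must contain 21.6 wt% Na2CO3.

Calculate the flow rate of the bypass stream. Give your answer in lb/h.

690.1 lb/h

All 1456×0.157 = 228.59 lb/h of Na2CO3 reaches n6, so n6 = 228.59/0.216 = 1058.3 lb/h and vapour = 397.7 lb/h.
The evaporator receives (1−α)·1456 of feed at 0.843 water and removes 0.616 of that water:
0.616×0.843×(1−α)×1456 = 397.7
(1−α) = 397.7/756.08 = 0.5260;  α = 0.4740.
Bypass flow = 0.4740×1456 = 690.14 lb/h.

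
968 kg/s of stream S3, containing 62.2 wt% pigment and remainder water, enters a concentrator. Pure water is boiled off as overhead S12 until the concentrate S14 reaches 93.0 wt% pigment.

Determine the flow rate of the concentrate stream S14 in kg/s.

pigment is conserved: 968×0.622 = 602.1 kg/s all reports to the concentrate.
Concentrate = 602.1/(target fraction) = 647.42 kg/s.

647.4 kg/s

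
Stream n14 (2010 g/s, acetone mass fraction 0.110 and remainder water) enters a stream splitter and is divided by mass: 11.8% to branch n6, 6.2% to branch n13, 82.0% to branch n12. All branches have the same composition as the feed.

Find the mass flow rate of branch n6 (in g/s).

Branch n6 flow = 0.118×2010 = 237.18 g/s.

237.2 g/s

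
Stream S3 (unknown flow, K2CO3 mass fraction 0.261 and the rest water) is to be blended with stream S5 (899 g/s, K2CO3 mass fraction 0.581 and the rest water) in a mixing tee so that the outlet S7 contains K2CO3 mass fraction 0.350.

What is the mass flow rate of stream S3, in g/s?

2333 g/s

Let S3 be the unknown flow. Total out = 899 + S3.
K2CO3 balance: 522.32 + 0.261·S3 = 0.350·(899 + S3)
(0.261 − 0.350)·S3 = 0.350×899 − 522.32 = -207.67
S3 = -207.67 / -0.089 = 2333.4 g/s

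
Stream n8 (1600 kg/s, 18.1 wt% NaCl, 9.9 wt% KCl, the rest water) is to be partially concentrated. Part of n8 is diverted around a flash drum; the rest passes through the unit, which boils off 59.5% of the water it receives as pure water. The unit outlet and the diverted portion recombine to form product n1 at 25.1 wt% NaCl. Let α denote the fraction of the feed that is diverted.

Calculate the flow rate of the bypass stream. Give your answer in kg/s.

558.4 kg/s

All 1600×0.181 = 289.6 kg/s of NaCl reaches n1, so n1 = 289.6/0.251 = 1153.8 kg/s and vapour = 446.22 kg/s.
The evaporator receives (1−α)·1600 of feed at 0.720 water and removes 0.595 of that water:
0.595×0.720×(1−α)×1600 = 446.22
(1−α) = 446.22/685.44 = 0.6510;  α = 0.3490.
Bypass flow = 0.3490×1600 = 558.41 kg/s.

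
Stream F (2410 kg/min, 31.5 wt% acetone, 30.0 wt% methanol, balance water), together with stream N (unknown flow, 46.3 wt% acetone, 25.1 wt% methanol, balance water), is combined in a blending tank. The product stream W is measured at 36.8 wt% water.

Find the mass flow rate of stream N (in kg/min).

499.6 kg/min

Let N be the unknown flow. Total out = 2410 + N.
water balance: 927.85 + 0.286·N = 0.368·(2410 + N)
(0.286 − 0.368)·N = 0.368×2410 − 927.85 = -40.97
N = -40.97 / -0.082 = 499.63 kg/min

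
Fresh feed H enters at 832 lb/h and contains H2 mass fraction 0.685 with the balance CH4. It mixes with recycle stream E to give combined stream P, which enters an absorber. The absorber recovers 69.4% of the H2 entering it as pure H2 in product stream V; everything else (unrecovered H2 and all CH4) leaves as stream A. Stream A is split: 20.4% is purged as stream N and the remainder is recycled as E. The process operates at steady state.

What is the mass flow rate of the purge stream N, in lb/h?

309.1 lb/h

CH4 enters only via H and leaves only via the purge: 832×0.315 = 0.204×(CH4 in A), and the absorber passes all CH4, so CH4 in P = CH4 in A = 1284.7 lb/h.
H2 in P: m_A = 832×0.685 + (1−0.204)·(1−0.694)·m_A, so m_A = 569.92/0.7564 = 753.44 lb/h.
A = (1−0.694)×753.44 + 1284.7 = 1515.3 lb/h.
Purge N = 0.204×1515.3 = 309.11 lb/h.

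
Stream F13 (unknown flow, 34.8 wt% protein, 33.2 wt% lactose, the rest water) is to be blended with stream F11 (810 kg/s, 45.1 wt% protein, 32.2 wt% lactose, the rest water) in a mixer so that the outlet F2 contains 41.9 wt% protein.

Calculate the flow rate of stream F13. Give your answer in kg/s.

365.1 kg/s

Let F13 be the unknown flow. Total out = 810 + F13.
protein balance: 365.31 + 0.348·F13 = 0.419·(810 + F13)
(0.348 − 0.419)·F13 = 0.419×810 − 365.31 = -25.92
F13 = -25.92 / -0.071 = 365.07 kg/s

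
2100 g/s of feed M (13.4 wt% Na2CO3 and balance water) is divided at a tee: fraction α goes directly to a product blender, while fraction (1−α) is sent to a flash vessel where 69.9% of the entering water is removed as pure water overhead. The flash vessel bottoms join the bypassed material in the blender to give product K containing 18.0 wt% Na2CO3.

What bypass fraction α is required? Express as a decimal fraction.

0.578

All 2100×0.134 = 281.4 g/s of Na2CO3 reaches K, so K = 281.4/0.180 = 1563.3 g/s and vapour = 536.67 g/s.
The evaporator receives (1−α)·2100 of feed at 0.866 water and removes 0.699 of that water:
0.699×0.866×(1−α)×2100 = 536.67
(1−α) = 536.67/1271.2 = 0.4222;  α = 0.5778.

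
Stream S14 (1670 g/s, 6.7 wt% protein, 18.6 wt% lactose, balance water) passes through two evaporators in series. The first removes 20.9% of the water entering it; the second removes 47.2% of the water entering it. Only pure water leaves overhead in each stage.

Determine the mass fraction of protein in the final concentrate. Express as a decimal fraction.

0.119

water in feed = 1670×0.747 = 1247.5 g/s.
After stage 1: water left = (1−0.209)×1247.5 = 986.76; stream total = 1409.3 g/s.
After stage 2: water left = (1−0.472)×986.76 = 521.01; final concentrate = 943.52 g/s.
protein fraction = 111.89/943.52 = 0.119.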